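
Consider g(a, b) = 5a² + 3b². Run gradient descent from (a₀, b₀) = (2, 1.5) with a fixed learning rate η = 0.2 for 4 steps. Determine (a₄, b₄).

(2, 0.0024)

∇g = (10a, 6b)
(a₁, b₁) = (2, 1.5) − 0.2·(20, 9) = (-2, -0.3)
(a₂, b₂) = (-2, -0.3) − 0.2·(-20, -1.8) = (2, 0.06)
(a₃, b₃) = (2, 0.06) − 0.2·(20, 0.36) = (-2, -0.012)
(a₄, b₄) = (-2, -0.012) − 0.2·(-20, -0.072) = (2, 0.0024)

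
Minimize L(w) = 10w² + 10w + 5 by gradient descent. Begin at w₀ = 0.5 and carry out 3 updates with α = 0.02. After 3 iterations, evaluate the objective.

2.96656

L′(w) = 20w + 10
Step 1: L′(0.5) = 20; w₁ = 0.5 − 0.02·20 = 0.1
Step 2: L′(0.1) = 12; w₂ = 0.1 − 0.02·12 = -0.14
Step 3: L′(-0.14) = 7.2; w₃ = -0.14 − 0.02·7.2 = -0.284
L(-0.284) = 2.96656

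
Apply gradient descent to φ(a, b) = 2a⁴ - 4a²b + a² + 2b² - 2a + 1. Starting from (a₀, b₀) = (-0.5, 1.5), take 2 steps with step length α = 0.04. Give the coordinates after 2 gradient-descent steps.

(-0.63244416, 1.145824)

∇φ = (8a³ - 8ab + 2a - 2, -4a² + 4b)
(a₁, b₁) = (-0.5, 1.5) − 0.04·(2, 5) = (-0.58, 1.3)
(a₂, b₂) = (-0.58, 1.3) − 0.04·(1.311104, 3.8544) = (-0.63244416, 1.145824)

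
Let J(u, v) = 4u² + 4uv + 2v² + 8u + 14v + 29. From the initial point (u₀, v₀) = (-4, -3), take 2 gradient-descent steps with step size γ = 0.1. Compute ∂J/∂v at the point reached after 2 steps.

∇J = (8u + 4v + 8, 4u + 4v + 14)
Step 1: at (-4, -3), ∇J = (-36, -14) → (-4, -3) − 0.1·(-36, -14) = (-0.4, -1.6)
Step 2: at (-0.4, -1.6), ∇J = (-1.6, 6) → (-0.4, -1.6) − 0.1·(-1.6, 6) = (-0.24, -2.2)
∂J/∂v at (-0.24, -2.2) = 4.24

4.24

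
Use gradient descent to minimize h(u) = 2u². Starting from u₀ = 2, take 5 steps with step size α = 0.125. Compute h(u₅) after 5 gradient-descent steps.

0.0078125

h′(u) = 4u
u₁ = 2 − 0.125·8 = 1
u₂ = 1 − 0.125·4 = 0.5
u₃ = 0.5 − 0.125·2 = 0.25
u₄ = 0.25 − 0.125·1 = 0.125
u₅ = 0.125 − 0.125·0.5 = 0.0625
h(0.0625) = 0.0078125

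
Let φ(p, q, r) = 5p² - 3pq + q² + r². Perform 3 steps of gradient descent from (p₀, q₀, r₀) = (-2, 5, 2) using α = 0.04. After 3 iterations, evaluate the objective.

∇φ = (10p - 3q, -3p + 2q, 2r)
(p₁, q₁, r₁) = (-2, 5, 2) − 0.04·(-35, 16, 4) = (-0.6, 4.36, 1.84)
(p₂, q₂, r₂) = (-0.6, 4.36, 1.84) − 0.04·(-19.08, 10.52, 3.68) = (0.1632, 3.9392, 1.6928)
(p₃, q₃, r₃) = (0.1632, 3.9392, 1.6928) − 0.04·(-10.1856, 7.3888, 3.3856) = (0.570624, 3.643648, 1.557376)
φ(0.570624, 3.643648, 1.557376) = 11.092190511104

11.092190511104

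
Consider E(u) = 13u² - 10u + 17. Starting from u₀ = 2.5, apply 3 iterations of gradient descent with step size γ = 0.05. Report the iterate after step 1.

E′(u) = 26u - 10
Step 1: E′(2.5) = 55; u₁ = 2.5 − 0.05·55 = -0.25

-0.25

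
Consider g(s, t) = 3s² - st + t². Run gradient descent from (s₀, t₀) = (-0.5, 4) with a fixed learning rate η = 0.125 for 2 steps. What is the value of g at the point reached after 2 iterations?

∇g = (6s - t, -s + 2t)
Step 1: at (-0.5, 4), ∇g = (-7, 8.5) → (-0.5, 4) − 0.125·(-7, 8.5) = (0.375, 2.9375)
Step 2: at (0.375, 2.9375), ∇g = (-0.6875, 5.5) → (0.375, 2.9375) − 0.125·(-0.6875, 5.5) = (0.4609375, 2.25)
g(0.4609375, 2.25) = 4.66278076171875

4.66278076171875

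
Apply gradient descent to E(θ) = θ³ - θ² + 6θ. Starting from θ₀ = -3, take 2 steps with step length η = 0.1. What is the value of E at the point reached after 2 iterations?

E′(θ) = 3θ² - 2θ + 6
θ₁ = -3 − 0.1·39 = -6.9
θ₂ = -6.9 − 0.1·162.63 = -23.163
E(-23.163) = -13103.021160747

-13103.021160747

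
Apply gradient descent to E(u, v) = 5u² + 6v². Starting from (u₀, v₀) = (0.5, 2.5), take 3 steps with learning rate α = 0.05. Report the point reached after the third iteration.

∇E = (10u, 12v)
(u₁, v₁) = (0.5, 2.5) − 0.05·(5, 30) = (0.25, 1)
(u₂, v₂) = (0.25, 1) − 0.05·(2.5, 12) = (0.125, 0.4)
(u₃, v₃) = (0.125, 0.4) − 0.05·(1.25, 4.8) = (0.0625, 0.16)

(0.0625, 0.16)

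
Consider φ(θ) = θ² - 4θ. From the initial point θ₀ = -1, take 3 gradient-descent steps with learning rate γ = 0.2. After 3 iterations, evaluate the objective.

-3.580096

φ′(θ) = 2θ - 4
θ₁ = -1 − 0.2·(-6) = 0.2
θ₂ = 0.2 − 0.2·(-3.6) = 0.92
θ₃ = 0.92 − 0.2·(-2.16) = 1.352
φ(1.352) = -3.580096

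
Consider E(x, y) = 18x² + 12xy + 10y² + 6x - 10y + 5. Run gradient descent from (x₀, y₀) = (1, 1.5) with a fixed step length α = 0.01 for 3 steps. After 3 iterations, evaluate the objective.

1.985893763072

∇E = (36x + 12y + 6, 12x + 20y - 10)
Step 1: at (1, 1.5), ∇E = (60, 32) → (1, 1.5) − 0.01·(60, 32) = (0.4, 1.18)
Step 2: at (0.4, 1.18), ∇E = (34.56, 18.4) → (0.4, 1.18) − 0.01·(34.56, 18.4) = (0.0544, 0.996)
Step 3: at (0.0544, 0.996), ∇E = (19.9104, 10.5728) → (0.0544, 0.996) − 0.01·(19.9104, 10.5728) = (-0.144704, 0.890272)
E(-0.144704, 0.890272) = 1.985893763072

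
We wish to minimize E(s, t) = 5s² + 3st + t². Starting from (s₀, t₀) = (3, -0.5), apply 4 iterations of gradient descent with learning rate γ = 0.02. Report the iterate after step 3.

∇E = (10s + 3t, 3s + 2t)
(s₁, t₁) = (3, -0.5) − 0.02·(28.5, 8) = (2.43, -0.66)
(s₂, t₂) = (2.43, -0.66) − 0.02·(22.32, 5.97) = (1.9836, -0.7794)
(s₃, t₃) = (1.9836, -0.7794) − 0.02·(17.4978, 4.392) = (1.633644, -0.86724)

(1.633644, -0.86724)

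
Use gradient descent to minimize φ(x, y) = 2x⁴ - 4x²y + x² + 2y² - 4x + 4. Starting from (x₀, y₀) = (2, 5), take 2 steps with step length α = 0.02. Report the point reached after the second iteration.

∇φ = (8x³ - 8xy + 2x - 4, -4x² + 4y)
(x₁, y₁) = (2, 5) − 0.02·(-16, 4) = (2.32, 4.92)
(x₂, y₂) = (2.32, 4.92) − 0.02·(9.222144, -1.8496) = (2.13555712, 4.956992)

(2.13555712, 4.956992)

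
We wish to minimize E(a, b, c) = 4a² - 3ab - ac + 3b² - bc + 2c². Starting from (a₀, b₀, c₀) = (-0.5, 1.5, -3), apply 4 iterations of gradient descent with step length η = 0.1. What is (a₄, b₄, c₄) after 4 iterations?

∇E = (8a - 3b - c, -3a + 6b - c, -a - b + 4c)
(a₁, b₁, c₁) = (-0.5, 1.5, -3) − 0.1·(-5.5, 13.5, -13) = (0.05, 0.15, -1.7)
(a₂, b₂, c₂) = (0.05, 0.15, -1.7) − 0.1·(1.65, 2.45, -7) = (-0.115, -0.095, -1)
(a₃, b₃, c₃) = (-0.115, -0.095, -1) − 0.1·(0.365, 0.775, -3.79) = (-0.1515, -0.1725, -0.621)
(a₄, b₄, c₄) = (-0.1515, -0.1725, -0.621) − 0.1·(-0.0735, 0.0405, -2.16) = (-0.14415, -0.17655, -0.405)

(-0.14415, -0.17655, -0.405)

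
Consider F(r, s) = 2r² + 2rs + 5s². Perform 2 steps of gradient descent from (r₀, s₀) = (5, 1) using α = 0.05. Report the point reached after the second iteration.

∇F = (4r + 2s, 2r + 10s)
Step 1: at (5, 1), ∇F = (22, 20) → (5, 1) − 0.05·(22, 20) = (3.9, 0)
Step 2: at (3.9, 0), ∇F = (15.6, 7.8) → (3.9, 0) − 0.05·(15.6, 7.8) = (3.12, -0.39)

(3.12, -0.39)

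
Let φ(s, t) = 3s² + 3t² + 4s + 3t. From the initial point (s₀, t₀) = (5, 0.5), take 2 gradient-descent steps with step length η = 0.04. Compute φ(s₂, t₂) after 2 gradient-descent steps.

∇φ = (6s + 4, 6t + 3)
(s₁, t₁) = (5, 0.5) − 0.04·(34, 6) = (3.64, 0.26)
(s₂, t₂) = (3.64, 0.26) − 0.04·(25.84, 4.56) = (2.6064, 0.0776)
φ(2.6064, 0.0776) = 31.05642816

31.05642816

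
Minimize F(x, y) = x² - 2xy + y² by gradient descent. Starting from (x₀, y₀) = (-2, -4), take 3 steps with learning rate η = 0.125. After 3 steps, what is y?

∇F = (2x - 2y, -2x + 2y)
Step 1: at (-2, -4), ∇F = (4, -4) → (-2, -4) − 0.125·(4, -4) = (-2.5, -3.5)
Step 2: at (-2.5, -3.5), ∇F = (2, -2) → (-2.5, -3.5) − 0.125·(2, -2) = (-2.75, -3.25)
Step 3: at (-2.75, -3.25), ∇F = (1, -1) → (-2.75, -3.25) − 0.125·(1, -1) = (-2.875, -3.125)
y = -3.125

-3.125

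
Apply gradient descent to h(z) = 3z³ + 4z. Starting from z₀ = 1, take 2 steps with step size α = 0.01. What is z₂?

h′(z) = 9z² + 4
z₁ = 1 − 0.01·13 = 0.87
z₂ = 0.87 − 0.01·10.8121 = 0.761879

0.761879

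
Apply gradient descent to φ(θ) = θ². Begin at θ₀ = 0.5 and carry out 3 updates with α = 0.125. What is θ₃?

φ′(θ) = 2θ
θ₁ = 0.5 − 0.125·1 = 0.375
θ₂ = 0.375 − 0.125·0.75 = 0.28125
θ₃ = 0.28125 − 0.125·0.5625 = 0.2109375

0.2109375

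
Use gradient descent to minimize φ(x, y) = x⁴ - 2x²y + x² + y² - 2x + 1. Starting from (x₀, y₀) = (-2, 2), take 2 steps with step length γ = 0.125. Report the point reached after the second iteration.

∇φ = (4x³ - 4xy + 2x - 2, -2x² + 2y)
Step 1: at (-2, 2), ∇φ = (-22, -4) → (-2, 2) − 0.125·(-22, -4) = (0.75, 2.5)
Step 2: at (0.75, 2.5), ∇φ = (-6.3125, 3.875) → (0.75, 2.5) − 0.125·(-6.3125, 3.875) = (1.5390625, 2.015625)

(1.5390625, 2.015625)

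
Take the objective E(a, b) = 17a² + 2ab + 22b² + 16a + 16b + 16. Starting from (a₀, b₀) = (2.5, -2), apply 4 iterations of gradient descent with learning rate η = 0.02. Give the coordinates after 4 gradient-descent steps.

(-0.41407744, -0.35033216)

∇E = (34a + 2b + 16, 2a + 44b + 16)
Step 1: at (2.5, -2), ∇E = (97, -67) → (2.5, -2) − 0.02·(97, -67) = (0.56, -0.66)
Step 2: at (0.56, -0.66), ∇E = (33.72, -11.92) → (0.56, -0.66) − 0.02·(33.72, -11.92) = (-0.1144, -0.4216)
Step 3: at (-0.1144, -0.4216), ∇E = (11.2672, -2.7792) → (-0.1144, -0.4216) − 0.02·(11.2672, -2.7792) = (-0.339744, -0.366016)
Step 4: at (-0.339744, -0.366016), ∇E = (3.716672, -0.784192) → (-0.339744, -0.366016) − 0.02·(3.716672, -0.784192) = (-0.41407744, -0.35033216)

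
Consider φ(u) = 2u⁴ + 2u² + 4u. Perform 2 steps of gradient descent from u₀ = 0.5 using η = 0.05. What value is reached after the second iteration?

-0.08135

φ′(u) = 8u³ + 4u + 4
u₁ = 0.5 − 0.05·7 = 0.15
u₂ = 0.15 − 0.05·4.627 = -0.08135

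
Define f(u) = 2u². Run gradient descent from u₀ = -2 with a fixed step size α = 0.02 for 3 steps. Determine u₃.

-1.557376

f′(u) = 4u
u₁ = -2 − 0.02·(-8) = -1.84
u₂ = -1.84 − 0.02·(-7.36) = -1.6928
u₃ = -1.6928 − 0.02·(-6.7712) = -1.557376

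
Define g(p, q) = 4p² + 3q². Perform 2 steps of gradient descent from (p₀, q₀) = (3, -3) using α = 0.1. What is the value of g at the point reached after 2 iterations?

∇g = (8p, 6q)
Step 1: at (3, -3), ∇g = (24, -18) → (3, -3) − 0.1·(24, -18) = (0.6, -1.2)
Step 2: at (0.6, -1.2), ∇g = (4.8, -7.2) → (0.6, -1.2) − 0.1·(4.8, -7.2) = (0.12, -0.48)
g(0.12, -0.48) = 0.7488

0.7488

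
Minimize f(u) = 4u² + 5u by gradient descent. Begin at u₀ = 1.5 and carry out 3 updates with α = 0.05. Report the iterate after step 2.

0.14

f′(u) = 8u + 5
u₁ = 1.5 − 0.05·17 = 0.65
u₂ = 0.65 − 0.05·10.2 = 0.14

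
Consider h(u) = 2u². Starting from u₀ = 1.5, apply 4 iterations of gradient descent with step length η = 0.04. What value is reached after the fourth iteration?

h′(u) = 4u
u₁ = 1.5 − 0.04·6 = 1.26
u₂ = 1.26 − 0.04·5.04 = 1.0584
u₃ = 1.0584 − 0.04·4.2336 = 0.889056
u₄ = 0.889056 − 0.04·3.556224 = 0.74680704

0.74680704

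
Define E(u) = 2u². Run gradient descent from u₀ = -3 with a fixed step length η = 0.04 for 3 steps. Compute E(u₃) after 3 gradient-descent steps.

6.323364569088

E′(u) = 4u
Step 1: E′(-3) = -12; u₁ = -3 − 0.04·(-12) = -2.52
Step 2: E′(-2.52) = -10.08; u₂ = -2.52 − 0.04·(-10.08) = -2.1168
Step 3: E′(-2.1168) = -8.4672; u₃ = -2.1168 − 0.04·(-8.4672) = -1.778112
E(-1.778112) = 6.323364569088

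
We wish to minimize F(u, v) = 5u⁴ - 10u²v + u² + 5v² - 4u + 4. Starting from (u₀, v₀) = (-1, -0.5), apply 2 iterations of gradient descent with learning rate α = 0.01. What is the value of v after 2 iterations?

-0.27404

∇F = (20u³ - 20uv + 2u - 4, -10u² + 10v)
(u₁, v₁) = (-1, -0.5) − 0.01·(-36, -15) = (-0.64, -0.35)
(u₂, v₂) = (-0.64, -0.35) − 0.01·(-15.00288, -7.596) = (-0.4899712, -0.27404)
v = -0.27404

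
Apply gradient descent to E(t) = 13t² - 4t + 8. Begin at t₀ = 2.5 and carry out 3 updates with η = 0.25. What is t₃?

E′(t) = 26t - 4
t₁ = 2.5 − 0.25·61 = -12.75
t₂ = -12.75 − 0.25·(-335.5) = 71.125
t₃ = 71.125 − 0.25·1845.25 = -390.1875

-390.1875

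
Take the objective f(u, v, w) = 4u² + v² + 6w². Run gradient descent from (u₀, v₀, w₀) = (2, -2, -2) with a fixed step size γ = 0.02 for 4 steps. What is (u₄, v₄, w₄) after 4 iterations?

(0.99574272, -1.69869312, -0.66724352)

∇f = (8u, 2v, 12w)
(u₁, v₁, w₁) = (2, -2, -2) − 0.02·(16, -4, -24) = (1.68, -1.92, -1.52)
(u₂, v₂, w₂) = (1.68, -1.92, -1.52) − 0.02·(13.44, -3.84, -18.24) = (1.4112, -1.8432, -1.1552)
(u₃, v₃, w₃) = (1.4112, -1.8432, -1.1552) − 0.02·(11.2896, -3.6864, -13.8624) = (1.185408, -1.769472, -0.877952)
(u₄, v₄, w₄) = (1.185408, -1.769472, -0.877952) − 0.02·(9.483264, -3.538944, -10.535424) = (0.99574272, -1.69869312, -0.66724352)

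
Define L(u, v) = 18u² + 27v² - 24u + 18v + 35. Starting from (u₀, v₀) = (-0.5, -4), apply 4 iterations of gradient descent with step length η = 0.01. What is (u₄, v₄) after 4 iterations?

(0.47093248, -0.49750672)

∇L = (36u - 24, 54v + 18)
Step 1: at (-0.5, -4), ∇L = (-42, -198) → (-0.5, -4) − 0.01·(-42, -198) = (-0.08, -2.02)
Step 2: at (-0.08, -2.02), ∇L = (-26.88, -91.08) → (-0.08, -2.02) − 0.01·(-26.88, -91.08) = (0.1888, -1.1092)
Step 3: at (0.1888, -1.1092), ∇L = (-17.2032, -41.8968) → (0.1888, -1.1092) − 0.01·(-17.2032, -41.8968) = (0.360832, -0.690232)
Step 4: at (0.360832, -0.690232), ∇L = (-11.010048, -19.272528) → (0.360832, -0.690232) − 0.01·(-11.010048, -19.272528) = (0.47093248, -0.49750672)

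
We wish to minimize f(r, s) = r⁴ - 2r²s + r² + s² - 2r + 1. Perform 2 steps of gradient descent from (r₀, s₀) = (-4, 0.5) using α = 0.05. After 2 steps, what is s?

∇f = (4r³ - 4rs + 2r - 2, -2r² + 2s)
Step 1: at (-4, 0.5), ∇f = (-258, -31) → (-4, 0.5) − 0.05·(-258, -31) = (8.9, 2.05)
Step 2: at (8.9, 2.05), ∇f = (2762.696, -154.32) → (8.9, 2.05) − 0.05·(2762.696, -154.32) = (-129.2348, 9.766)
s = 9.766

9.766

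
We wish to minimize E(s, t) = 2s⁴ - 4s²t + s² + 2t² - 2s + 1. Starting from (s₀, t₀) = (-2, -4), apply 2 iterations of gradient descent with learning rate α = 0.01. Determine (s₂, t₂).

(-0.40949632, -3.515376)

∇E = (8s³ - 8st + 2s - 2, -4s² + 4t)
Step 1: at (-2, -4), ∇E = (-134, -32) → (-2, -4) − 0.01·(-134, -32) = (-0.66, -3.68)
Step 2: at (-0.66, -3.68), ∇E = (-25.050368, -16.4624) → (-0.66, -3.68) − 0.01·(-25.050368, -16.4624) = (-0.40949632, -3.515376)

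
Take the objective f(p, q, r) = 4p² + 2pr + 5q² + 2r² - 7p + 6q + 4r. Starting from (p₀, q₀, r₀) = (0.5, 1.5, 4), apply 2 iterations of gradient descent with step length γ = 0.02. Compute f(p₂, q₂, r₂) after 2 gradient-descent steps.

40.71311744

∇f = (8p + 2r - 7, 10q + 6, 2p + 4r + 4)
Step 1: at (0.5, 1.5, 4), ∇f = (5, 21, 21) → (0.5, 1.5, 4) − 0.02·(5, 21, 21) = (0.4, 1.08, 3.58)
Step 2: at (0.4, 1.08, 3.58), ∇f = (3.36, 16.8, 19.12) → (0.4, 1.08, 3.58) − 0.02·(3.36, 16.8, 19.12) = (0.3328, 0.744, 3.1976)
f(0.3328, 0.744, 3.1976) = 40.71311744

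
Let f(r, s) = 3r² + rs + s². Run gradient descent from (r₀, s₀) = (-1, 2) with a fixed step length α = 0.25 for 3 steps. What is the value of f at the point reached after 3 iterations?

∇f = (6r + s, r + 2s)
Step 1: at (-1, 2), ∇f = (-4, 3) → (-1, 2) − 0.25·(-4, 3) = (0, 1.25)
Step 2: at (0, 1.25), ∇f = (1.25, 2.5) → (0, 1.25) − 0.25·(1.25, 2.5) = (-0.3125, 0.625)
Step 3: at (-0.3125, 0.625), ∇f = (-1.25, 0.9375) → (-0.3125, 0.625) − 0.25·(-1.25, 0.9375) = (0, 0.390625)
f(0, 0.390625) = 0.152587890625

0.152587890625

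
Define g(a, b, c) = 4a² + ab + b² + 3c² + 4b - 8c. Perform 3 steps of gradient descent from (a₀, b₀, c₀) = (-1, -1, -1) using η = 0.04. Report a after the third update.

∇g = (8a + b, a + 2b + 4, 6c - 8)
(a₁, b₁, c₁) = (-1, -1, -1) − 0.04·(-9, 1, -14) = (-0.64, -1.04, -0.44)
(a₂, b₂, c₂) = (-0.64, -1.04, -0.44) − 0.04·(-6.16, 1.28, -10.64) = (-0.3936, -1.0912, -0.0144)
(a₃, b₃, c₃) = (-0.3936, -1.0912, -0.0144) − 0.04·(-4.24, 1.424, -8.0864) = (-0.224, -1.14816, 0.309056)
a = -0.224

-0.224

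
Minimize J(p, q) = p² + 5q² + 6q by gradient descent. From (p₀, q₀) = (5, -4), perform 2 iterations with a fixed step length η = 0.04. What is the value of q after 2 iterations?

∇J = (2p, 10q + 6)
(p₁, q₁) = (5, -4) − 0.04·(10, -34) = (4.6, -2.64)
(p₂, q₂) = (4.6, -2.64) − 0.04·(9.2, -20.4) = (4.232, -1.824)
q = -1.824

-1.824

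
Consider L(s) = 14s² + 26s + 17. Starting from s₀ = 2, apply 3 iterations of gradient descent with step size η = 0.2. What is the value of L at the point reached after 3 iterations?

1137597.291584

L′(s) = 28s + 26
s₁ = 2 − 0.2·82 = -14.4
s₂ = -14.4 − 0.2·(-377.2) = 61.04
s₃ = 61.04 − 0.2·1735.12 = -285.984
L(-285.984) = 1137597.291584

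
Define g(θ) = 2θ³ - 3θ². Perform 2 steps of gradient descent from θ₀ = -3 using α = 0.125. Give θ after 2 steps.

-129

g′(θ) = 6θ² - 6θ
Step 1: g′(-3) = 72; θ₁ = -3 − 0.125·72 = -12
Step 2: g′(-12) = 936; θ₂ = -12 − 0.125·936 = -129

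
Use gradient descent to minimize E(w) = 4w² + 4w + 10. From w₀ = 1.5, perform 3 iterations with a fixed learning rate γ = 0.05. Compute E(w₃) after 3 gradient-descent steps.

9.746496

E′(w) = 8w + 4
Step 1: E′(1.5) = 16; w₁ = 1.5 − 0.05·16 = 0.7
Step 2: E′(0.7) = 9.6; w₂ = 0.7 − 0.05·9.6 = 0.22
Step 3: E′(0.22) = 5.76; w₃ = 0.22 − 0.05·5.76 = -0.068
E(-0.068) = 9.746496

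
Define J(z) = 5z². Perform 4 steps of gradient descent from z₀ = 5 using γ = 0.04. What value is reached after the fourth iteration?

J′(z) = 10z
Step 1: J′(5) = 50; z₁ = 5 − 0.04·50 = 3
Step 2: J′(3) = 30; z₂ = 3 − 0.04·30 = 1.8
Step 3: J′(1.8) = 18; z₃ = 1.8 − 0.04·18 = 1.08
Step 4: J′(1.08) = 10.8; z₄ = 1.08 − 0.04·10.8 = 0.648

0.648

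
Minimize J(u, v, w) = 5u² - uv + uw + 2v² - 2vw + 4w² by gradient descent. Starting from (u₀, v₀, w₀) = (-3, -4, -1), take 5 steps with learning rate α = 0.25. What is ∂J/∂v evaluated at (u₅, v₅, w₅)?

∇J = (10u - v + w, -u + 4v - 2w, u - 2v + 8w)
(u₁, v₁, w₁) = (-3, -4, -1) − 0.25·(-27, -11, -3) = (3.75, -1.25, -0.25)
(u₂, v₂, w₂) = (3.75, -1.25, -0.25) − 0.25·(38.5, -8.25, 4.25) = (-5.875, 0.8125, -1.3125)
(u₃, v₃, w₃) = (-5.875, 0.8125, -1.3125) − 0.25·(-60.875, 11.75, -18) = (9.34375, -2.125, 3.1875)
(u₄, v₄, w₄) = (9.34375, -2.125, 3.1875) − 0.25·(98.75, -24.21875, 39.09375) = (-15.34375, 3.9296875, -6.5859375)
(u₅, v₅, w₅) = (-15.34375, 3.9296875, -6.5859375) − 0.25·(-163.953125, 44.234375, -75.890625) = (25.64453125, -7.12890625, 12.38671875)
∂J/∂v at (25.64453125, -7.12890625, 12.38671875) = -78.93359375

-78.93359375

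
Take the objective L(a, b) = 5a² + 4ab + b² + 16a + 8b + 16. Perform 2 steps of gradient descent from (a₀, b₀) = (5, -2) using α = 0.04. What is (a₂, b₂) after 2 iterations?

∇L = (10a + 4b + 16, 4a + 2b + 8)
Step 1: at (5, -2), ∇L = (58, 24) → (5, -2) − 0.04·(58, 24) = (2.68, -2.96)
Step 2: at (2.68, -2.96), ∇L = (30.96, 12.8) → (2.68, -2.96) − 0.04·(30.96, 12.8) = (1.4416, -3.472)

(1.4416, -3.472)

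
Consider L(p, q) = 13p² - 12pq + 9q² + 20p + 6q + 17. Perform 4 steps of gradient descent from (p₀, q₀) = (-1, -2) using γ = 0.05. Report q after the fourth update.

∇L = (26p - 12q + 20, -12p + 18q + 6)
(p₁, q₁) = (-1, -2) − 0.05·(18, -18) = (-1.9, -1.1)
(p₂, q₂) = (-1.9, -1.1) − 0.05·(-16.2, 9) = (-1.09, -1.55)
(p₃, q₃) = (-1.09, -1.55) − 0.05·(10.26, -8.82) = (-1.603, -1.109)
(p₄, q₄) = (-1.603, -1.109) − 0.05·(-8.37, 5.274) = (-1.1845, -1.3727)
q = -1.3727

-1.3727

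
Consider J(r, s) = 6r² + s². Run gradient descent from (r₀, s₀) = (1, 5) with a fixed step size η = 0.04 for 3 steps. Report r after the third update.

0.140608

∇J = (12r, 2s)
Step 1: at (1, 5), ∇J = (12, 10) → (1, 5) − 0.04·(12, 10) = (0.52, 4.6)
Step 2: at (0.52, 4.6), ∇J = (6.24, 9.2) → (0.52, 4.6) − 0.04·(6.24, 9.2) = (0.2704, 4.232)
Step 3: at (0.2704, 4.232), ∇J = (3.2448, 8.464) → (0.2704, 4.232) − 0.04·(3.2448, 8.464) = (0.140608, 3.89344)
r = 0.140608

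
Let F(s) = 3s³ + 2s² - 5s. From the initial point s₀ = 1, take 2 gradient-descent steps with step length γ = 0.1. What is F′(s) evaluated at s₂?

0.405504

F′(s) = 9s² + 4s - 5
s₁ = 1 − 0.1·8 = 0.2
s₂ = 0.2 − 0.1·(-3.84) = 0.584
F′(s) at (0.584) = 0.405504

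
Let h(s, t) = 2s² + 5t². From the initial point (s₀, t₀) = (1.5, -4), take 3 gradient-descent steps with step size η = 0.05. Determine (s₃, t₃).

(0.768, -0.5)

∇h = (4s, 10t)
Step 1: at (1.5, -4), ∇h = (6, -40) → (1.5, -4) − 0.05·(6, -40) = (1.2, -2)
Step 2: at (1.2, -2), ∇h = (4.8, -20) → (1.2, -2) − 0.05·(4.8, -20) = (0.96, -1)
Step 3: at (0.96, -1), ∇h = (3.84, -10) → (0.96, -1) − 0.05·(3.84, -10) = (0.768, -0.5)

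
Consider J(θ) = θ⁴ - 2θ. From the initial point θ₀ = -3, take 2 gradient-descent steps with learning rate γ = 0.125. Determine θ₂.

-610.1484375

J′(θ) = 4θ³ - 2
θ₁ = -3 − 0.125·(-110) = 10.75
θ₂ = 10.75 − 0.125·4967.1875 = -610.1484375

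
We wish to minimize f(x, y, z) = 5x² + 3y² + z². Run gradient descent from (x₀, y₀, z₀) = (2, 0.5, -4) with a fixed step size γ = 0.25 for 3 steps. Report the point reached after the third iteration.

(-6.75, -0.0625, -0.5)

∇f = (10x, 6y, 2z)
(x₁, y₁, z₁) = (2, 0.5, -4) − 0.25·(20, 3, -8) = (-3, -0.25, -2)
(x₂, y₂, z₂) = (-3, -0.25, -2) − 0.25·(-30, -1.5, -4) = (4.5, 0.125, -1)
(x₃, y₃, z₃) = (4.5, 0.125, -1) − 0.25·(45, 0.75, -2) = (-6.75, -0.0625, -0.5)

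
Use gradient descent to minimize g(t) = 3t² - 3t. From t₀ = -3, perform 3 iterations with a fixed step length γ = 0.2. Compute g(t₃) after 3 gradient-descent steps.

g′(t) = 6t - 3
t₁ = -3 − 0.2·(-21) = 1.2
t₂ = 1.2 − 0.2·4.2 = 0.36
t₃ = 0.36 − 0.2·(-0.84) = 0.528
g(0.528) = -0.747648

-0.747648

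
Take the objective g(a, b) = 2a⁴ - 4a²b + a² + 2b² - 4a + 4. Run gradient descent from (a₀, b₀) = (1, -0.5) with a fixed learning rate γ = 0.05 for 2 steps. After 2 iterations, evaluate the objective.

2.43247392

∇g = (8a³ - 8ab + 2a - 4, -4a² + 4b)
Step 1: at (1, -0.5), ∇g = (10, -6) → (1, -0.5) − 0.05·(10, -6) = (0.5, -0.2)
Step 2: at (0.5, -0.2), ∇g = (-1.2, -1.8) → (0.5, -0.2) − 0.05·(-1.2, -1.8) = (0.56, -0.11)
g(0.56, -0.11) = 2.43247392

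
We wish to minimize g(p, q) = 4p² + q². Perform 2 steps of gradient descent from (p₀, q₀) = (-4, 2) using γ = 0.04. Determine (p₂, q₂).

∇g = (8p, 2q)
(p₁, q₁) = (-4, 2) − 0.04·(-32, 4) = (-2.72, 1.84)
(p₂, q₂) = (-2.72, 1.84) − 0.04·(-21.76, 3.68) = (-1.8496, 1.6928)

(-1.8496, 1.6928)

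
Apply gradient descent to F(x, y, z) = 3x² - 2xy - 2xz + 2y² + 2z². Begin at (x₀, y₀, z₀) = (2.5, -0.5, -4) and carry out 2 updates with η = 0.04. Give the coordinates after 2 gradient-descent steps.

∇F = (6x - 2y - 2z, -2x + 4y, -2x + 4z)
(x₁, y₁, z₁) = (2.5, -0.5, -4) − 0.04·(24, -7, -21) = (1.54, -0.22, -3.16)
(x₂, y₂, z₂) = (1.54, -0.22, -3.16) − 0.04·(16, -3.96, -15.72) = (0.9, -0.0616, -2.5312)

(0.9, -0.0616, -2.5312)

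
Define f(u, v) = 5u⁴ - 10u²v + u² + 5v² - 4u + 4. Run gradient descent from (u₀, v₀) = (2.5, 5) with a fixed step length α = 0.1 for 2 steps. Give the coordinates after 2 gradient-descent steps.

(63.32825, 14.8225)

∇f = (20u³ - 20uv + 2u - 4, -10u² + 10v)
(u₁, v₁) = (2.5, 5) − 0.1·(63.5, -12.5) = (-3.85, 6.25)
(u₂, v₂) = (-3.85, 6.25) − 0.1·(-671.7825, -85.725) = (63.32825, 14.8225)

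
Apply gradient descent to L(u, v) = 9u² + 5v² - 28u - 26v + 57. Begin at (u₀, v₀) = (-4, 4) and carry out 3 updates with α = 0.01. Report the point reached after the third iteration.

∇L = (18u - 28, 10v - 26)
Step 1: at (-4, 4), ∇L = (-100, 14) → (-4, 4) − 0.01·(-100, 14) = (-3, 3.86)
Step 2: at (-3, 3.86), ∇L = (-82, 12.6) → (-3, 3.86) − 0.01·(-82, 12.6) = (-2.18, 3.734)
Step 3: at (-2.18, 3.734), ∇L = (-67.24, 11.34) → (-2.18, 3.734) − 0.01·(-67.24, 11.34) = (-1.5076, 3.6206)

(-1.5076, 3.6206)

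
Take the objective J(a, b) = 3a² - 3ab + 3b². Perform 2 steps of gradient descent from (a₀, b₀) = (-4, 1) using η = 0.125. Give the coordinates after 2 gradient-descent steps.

∇J = (6a - 3b, -3a + 6b)
Step 1: at (-4, 1), ∇J = (-27, 18) → (-4, 1) − 0.125·(-27, 18) = (-0.625, -1.25)
Step 2: at (-0.625, -1.25), ∇J = (0, -5.625) → (-0.625, -1.25) − 0.125·(0, -5.625) = (-0.625, -0.546875)

(-0.625, -0.546875)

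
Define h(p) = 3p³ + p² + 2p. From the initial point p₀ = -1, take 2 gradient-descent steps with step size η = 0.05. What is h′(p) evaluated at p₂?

h′(p) = 9p² + 2p + 2
Step 1: h′(-1) = 9; p₁ = -1 − 0.05·9 = -1.45
Step 2: h′(-1.45) = 18.0225; p₂ = -1.45 − 0.05·18.0225 = -2.351125
h′(p) at (-2.351125) = 47.047848890625

47.047848890625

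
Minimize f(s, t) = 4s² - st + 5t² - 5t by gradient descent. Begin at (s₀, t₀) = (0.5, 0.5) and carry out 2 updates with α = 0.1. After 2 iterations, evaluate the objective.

∇f = (8s - t, -s + 10t - 5)
Step 1: at (0.5, 0.5), ∇f = (3.5, -0.5) → (0.5, 0.5) − 0.1·(3.5, -0.5) = (0.15, 0.55)
Step 2: at (0.15, 0.55), ∇f = (0.65, 0.35) → (0.15, 0.55) − 0.1·(0.65, 0.35) = (0.085, 0.515)
f(0.085, 0.515) = -1.26375

-1.26375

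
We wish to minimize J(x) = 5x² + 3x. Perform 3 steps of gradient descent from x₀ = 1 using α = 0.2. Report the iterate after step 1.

-1.6

J′(x) = 10x + 3
Step 1: J′(1) = 13; x₁ = 1 − 0.2·13 = -1.6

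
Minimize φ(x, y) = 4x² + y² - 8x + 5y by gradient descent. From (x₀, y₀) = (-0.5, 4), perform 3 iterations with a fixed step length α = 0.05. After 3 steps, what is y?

2.2385

∇φ = (8x - 8, 2y + 5)
Step 1: at (-0.5, 4), ∇φ = (-12, 13) → (-0.5, 4) − 0.05·(-12, 13) = (0.1, 3.35)
Step 2: at (0.1, 3.35), ∇φ = (-7.2, 11.7) → (0.1, 3.35) − 0.05·(-7.2, 11.7) = (0.46, 2.765)
Step 3: at (0.46, 2.765), ∇φ = (-4.32, 10.53) → (0.46, 2.765) − 0.05·(-4.32, 10.53) = (0.676, 2.2385)
y = 2.2385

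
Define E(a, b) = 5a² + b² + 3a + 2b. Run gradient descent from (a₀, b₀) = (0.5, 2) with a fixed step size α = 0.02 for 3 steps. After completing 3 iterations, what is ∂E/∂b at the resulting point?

5.308416

∇E = (10a + 3, 2b + 2)
Step 1: at (0.5, 2), ∇E = (8, 6) → (0.5, 2) − 0.02·(8, 6) = (0.34, 1.88)
Step 2: at (0.34, 1.88), ∇E = (6.4, 5.76) → (0.34, 1.88) − 0.02·(6.4, 5.76) = (0.212, 1.7648)
Step 3: at (0.212, 1.7648), ∇E = (5.12, 5.5296) → (0.212, 1.7648) − 0.02·(5.12, 5.5296) = (0.1096, 1.654208)
∂E/∂b at (0.1096, 1.654208) = 5.308416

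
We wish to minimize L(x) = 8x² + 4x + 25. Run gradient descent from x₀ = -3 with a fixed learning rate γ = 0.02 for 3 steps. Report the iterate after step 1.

L′(x) = 16x + 4
Step 1: L′(-3) = -44; x₁ = -3 − 0.02·(-44) = -2.12

-2.12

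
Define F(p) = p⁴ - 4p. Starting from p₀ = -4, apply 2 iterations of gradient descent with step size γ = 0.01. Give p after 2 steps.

-1.25024

F′(p) = 4p³ - 4
Step 1: F′(-4) = -260; p₁ = -4 − 0.01·(-260) = -1.4
Step 2: F′(-1.4) = -14.976; p₂ = -1.4 − 0.01·(-14.976) = -1.25024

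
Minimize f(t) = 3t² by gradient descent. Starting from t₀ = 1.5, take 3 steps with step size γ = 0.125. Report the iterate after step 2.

f′(t) = 6t
t₁ = 1.5 − 0.125·9 = 0.375
t₂ = 0.375 − 0.125·2.25 = 0.09375

0.09375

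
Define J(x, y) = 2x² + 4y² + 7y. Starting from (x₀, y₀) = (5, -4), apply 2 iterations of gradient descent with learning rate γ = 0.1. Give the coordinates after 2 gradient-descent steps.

∇J = (4x, 8y + 7)
(x₁, y₁) = (5, -4) − 0.1·(20, -25) = (3, -1.5)
(x₂, y₂) = (3, -1.5) − 0.1·(12, -5) = (1.8, -1)

(1.8, -1)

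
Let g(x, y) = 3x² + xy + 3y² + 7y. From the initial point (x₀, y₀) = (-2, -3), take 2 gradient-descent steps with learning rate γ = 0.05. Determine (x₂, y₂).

(-0.7575, -1.9325)

∇g = (6x + y, x + 6y + 7)
(x₁, y₁) = (-2, -3) − 0.05·(-15, -13) = (-1.25, -2.35)
(x₂, y₂) = (-1.25, -2.35) − 0.05·(-9.85, -8.35) = (-0.7575, -1.9325)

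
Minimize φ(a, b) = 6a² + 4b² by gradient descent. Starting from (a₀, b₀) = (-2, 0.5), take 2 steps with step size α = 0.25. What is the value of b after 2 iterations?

0.5

∇φ = (12a, 8b)
Step 1: at (-2, 0.5), ∇φ = (-24, 4) → (-2, 0.5) − 0.25·(-24, 4) = (4, -0.5)
Step 2: at (4, -0.5), ∇φ = (48, -4) → (4, -0.5) − 0.25·(48, -4) = (-8, 0.5)
b = 0.5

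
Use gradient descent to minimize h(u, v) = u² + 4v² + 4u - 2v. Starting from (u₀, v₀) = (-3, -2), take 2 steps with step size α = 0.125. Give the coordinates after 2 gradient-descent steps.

∇h = (2u + 4, 8v - 2)
Step 1: at (-3, -2), ∇h = (-2, -18) → (-3, -2) − 0.125·(-2, -18) = (-2.75, 0.25)
Step 2: at (-2.75, 0.25), ∇h = (-1.5, 0) → (-2.75, 0.25) − 0.125·(-1.5, 0) = (-2.5625, 0.25)

(-2.5625, 0.25)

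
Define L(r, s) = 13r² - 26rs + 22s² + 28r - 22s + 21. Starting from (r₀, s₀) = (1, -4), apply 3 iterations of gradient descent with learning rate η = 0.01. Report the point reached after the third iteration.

∇L = (26r - 26s + 28, -26r + 44s - 22)
(r₁, s₁) = (1, -4) − 0.01·(158, -224) = (-0.58, -1.76)
(r₂, s₂) = (-0.58, -1.76) − 0.01·(58.68, -84.36) = (-1.1668, -0.9164)
(r₃, s₃) = (-1.1668, -0.9164) − 0.01·(21.4896, -31.9848) = (-1.381696, -0.596552)

(-1.381696, -0.596552)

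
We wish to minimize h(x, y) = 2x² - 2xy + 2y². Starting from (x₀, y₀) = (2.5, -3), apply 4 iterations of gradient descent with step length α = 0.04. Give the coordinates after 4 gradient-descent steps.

∇h = (4x - 2y, -2x + 4y)
(x₁, y₁) = (2.5, -3) − 0.04·(16, -17) = (1.86, -2.32)
(x₂, y₂) = (1.86, -2.32) − 0.04·(12.08, -13) = (1.3768, -1.8)
(x₃, y₃) = (1.3768, -1.8) − 0.04·(9.1072, -9.9536) = (1.012512, -1.401856)
(x₄, y₄) = (1.012512, -1.401856) − 0.04·(6.85376, -7.632448) = (0.7383616, -1.09655808)

(0.7383616, -1.09655808)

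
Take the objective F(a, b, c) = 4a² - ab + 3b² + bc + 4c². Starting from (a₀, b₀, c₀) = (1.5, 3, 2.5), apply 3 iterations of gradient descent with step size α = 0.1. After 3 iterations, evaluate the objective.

0.16394

∇F = (8a - b, -a + 6b + c, b + 8c)
Step 1: at (1.5, 3, 2.5), ∇F = (9, 19, 23) → (1.5, 3, 2.5) − 0.1·(9, 19, 23) = (0.6, 1.1, 0.2)
Step 2: at (0.6, 1.1, 0.2), ∇F = (3.7, 6.2, 2.7) → (0.6, 1.1, 0.2) − 0.1·(3.7, 6.2, 2.7) = (0.23, 0.48, -0.07)
Step 3: at (0.23, 0.48, -0.07), ∇F = (1.36, 2.58, -0.08) → (0.23, 0.48, -0.07) − 0.1·(1.36, 2.58, -0.08) = (0.094, 0.222, -0.062)
F(0.094, 0.222, -0.062) = 0.16394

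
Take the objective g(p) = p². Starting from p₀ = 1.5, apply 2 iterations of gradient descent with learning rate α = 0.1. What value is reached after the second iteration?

0.96

g′(p) = 2p
p₁ = 1.5 − 0.1·3 = 1.2
p₂ = 1.2 − 0.1·2.4 = 0.96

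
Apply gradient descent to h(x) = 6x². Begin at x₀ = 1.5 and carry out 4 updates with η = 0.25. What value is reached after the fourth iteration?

24

h′(x) = 12x
x₁ = 1.5 − 0.25·18 = -3
x₂ = -3 − 0.25·(-36) = 6
x₃ = 6 − 0.25·72 = -12
x₄ = -12 − 0.25·(-144) = 24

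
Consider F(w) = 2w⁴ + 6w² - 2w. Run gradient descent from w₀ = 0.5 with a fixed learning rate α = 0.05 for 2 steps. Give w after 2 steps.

0.19375

F′(w) = 8w³ + 12w - 2
w₁ = 0.5 − 0.05·5 = 0.25
w₂ = 0.25 − 0.05·1.125 = 0.19375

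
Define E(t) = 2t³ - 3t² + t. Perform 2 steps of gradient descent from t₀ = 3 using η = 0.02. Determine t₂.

E′(t) = 6t² - 6t + 1
Step 1: E′(3) = 37; t₁ = 3 − 0.02·37 = 2.26
Step 2: E′(2.26) = 18.0856; t₂ = 2.26 − 0.02·18.0856 = 1.898288

1.898288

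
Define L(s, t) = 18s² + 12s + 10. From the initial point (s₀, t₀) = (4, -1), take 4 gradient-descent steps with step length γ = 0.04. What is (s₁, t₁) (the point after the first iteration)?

∇L = (36s + 12, 0)
(s₁, t₁) = (4, -1) − 0.04·(156, 0) = (-2.24, -1)

(-2.24, -1)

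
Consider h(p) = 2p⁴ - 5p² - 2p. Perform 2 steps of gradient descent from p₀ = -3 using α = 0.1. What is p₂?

h′(p) = 8p³ - 10p - 2
p₁ = -3 − 0.1·(-188) = 15.8
p₂ = 15.8 − 0.1·31394.496 = -3123.6496

-3123.6496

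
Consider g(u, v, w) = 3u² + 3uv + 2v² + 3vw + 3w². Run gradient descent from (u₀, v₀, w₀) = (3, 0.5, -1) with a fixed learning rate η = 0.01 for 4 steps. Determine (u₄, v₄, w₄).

∇g = (6u + 3v, 3u + 4v + 3w, 3v + 6w)
(u₁, v₁, w₁) = (3, 0.5, -1) − 0.01·(19.5, 8, -4.5) = (2.805, 0.42, -0.955)
(u₂, v₂, w₂) = (2.805, 0.42, -0.955) − 0.01·(18.09, 7.23, -4.47) = (2.6241, 0.3477, -0.9103)
(u₃, v₃, w₃) = (2.6241, 0.3477, -0.9103) − 0.01·(16.7877, 6.5322, -4.4187) = (2.456223, 0.282378, -0.866113)
(u₄, v₄, w₄) = (2.456223, 0.282378, -0.866113) − 0.01·(15.584472, 5.899842, -4.349544) = (2.30037828, 0.22337958, -0.82261756)

(2.30037828, 0.22337958, -0.82261756)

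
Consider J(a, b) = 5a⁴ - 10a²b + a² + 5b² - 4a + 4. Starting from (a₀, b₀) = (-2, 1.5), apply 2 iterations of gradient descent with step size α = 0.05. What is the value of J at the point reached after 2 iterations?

∇J = (20a³ - 20ab + 2a - 4, -10a² + 10b)
(a₁, b₁) = (-2, 1.5) − 0.05·(-108, -25) = (3.4, 2.75)
(a₂, b₂) = (3.4, 2.75) − 0.05·(601.88, -88.1) = (-26.694, 7.155)
J(-26.694, 7.155) = 2488872.38905106248

2488872.38905106248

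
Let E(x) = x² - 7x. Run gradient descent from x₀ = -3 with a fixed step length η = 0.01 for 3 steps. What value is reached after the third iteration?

E′(x) = 2x - 7
Step 1: E′(-3) = -13; x₁ = -3 − 0.01·(-13) = -2.87
Step 2: E′(-2.87) = -12.74; x₂ = -2.87 − 0.01·(-12.74) = -2.7426
Step 3: E′(-2.7426) = -12.4852; x₃ = -2.7426 − 0.01·(-12.4852) = -2.617748

-2.617748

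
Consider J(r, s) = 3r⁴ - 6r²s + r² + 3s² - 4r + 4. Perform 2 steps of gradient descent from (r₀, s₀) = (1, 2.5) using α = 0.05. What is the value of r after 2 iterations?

∇J = (12r³ - 12rs + 2r - 4, -6r² + 6s)
Step 1: at (1, 2.5), ∇J = (-20, 9) → (1, 2.5) − 0.05·(-20, 9) = (2, 2.05)
Step 2: at (2, 2.05), ∇J = (46.8, -11.7) → (2, 2.05) − 0.05·(46.8, -11.7) = (-0.34, 2.635)
r = -0.34

-0.34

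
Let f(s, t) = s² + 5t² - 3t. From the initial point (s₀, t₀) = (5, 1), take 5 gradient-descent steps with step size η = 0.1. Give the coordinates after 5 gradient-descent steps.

∇f = (2s, 10t - 3)
(s₁, t₁) = (5, 1) − 0.1·(10, 7) = (4, 0.3)
(s₂, t₂) = (4, 0.3) − 0.1·(8, 0) = (3.2, 0.3)
(s₃, t₃) = (3.2, 0.3) − 0.1·(6.4, 0) = (2.56, 0.3)
(s₄, t₄) = (2.56, 0.3) − 0.1·(5.12, 0) = (2.048, 0.3)
(s₅, t₅) = (2.048, 0.3) − 0.1·(4.096, 0) = (1.6384, 0.3)

(1.6384, 0.3)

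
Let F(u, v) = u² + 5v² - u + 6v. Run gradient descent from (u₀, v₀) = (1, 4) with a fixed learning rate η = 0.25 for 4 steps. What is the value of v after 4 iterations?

22.6875

∇F = (2u - 1, 10v + 6)
(u₁, v₁) = (1, 4) − 0.25·(1, 46) = (0.75, -7.5)
(u₂, v₂) = (0.75, -7.5) − 0.25·(0.5, -69) = (0.625, 9.75)
(u₃, v₃) = (0.625, 9.75) − 0.25·(0.25, 103.5) = (0.5625, -16.125)
(u₄, v₄) = (0.5625, -16.125) − 0.25·(0.125, -155.25) = (0.53125, 22.6875)
v = 22.6875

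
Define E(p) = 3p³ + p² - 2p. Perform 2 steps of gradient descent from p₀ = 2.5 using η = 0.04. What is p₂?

0.193516

E′(p) = 9p² + 2p - 2
Step 1: E′(2.5) = 59.25; p₁ = 2.5 − 0.04·59.25 = 0.13
Step 2: E′(0.13) = -1.5879; p₂ = 0.13 − 0.04·(-1.5879) = 0.193516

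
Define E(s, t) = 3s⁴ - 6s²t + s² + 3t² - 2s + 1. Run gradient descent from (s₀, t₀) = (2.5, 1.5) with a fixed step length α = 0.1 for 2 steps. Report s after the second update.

∇E = (12s³ - 12st + 2s - 2, -6s² + 6t)
(s₁, t₁) = (2.5, 1.5) − 0.1·(145.5, -28.5) = (-12.05, 4.35)
(s₂, t₂) = (-12.05, 4.35) − 0.1·(-20393.3715, -845.115) = (2027.28715, 88.8615)
s = 2027.28715

2027.28715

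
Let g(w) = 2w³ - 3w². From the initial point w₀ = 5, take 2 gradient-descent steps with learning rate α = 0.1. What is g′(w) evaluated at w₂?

10133.76

g′(w) = 6w² - 6w
w₁ = 5 − 0.1·120 = -7
w₂ = -7 − 0.1·336 = -40.6
g′(w) at (-40.6) = 10133.76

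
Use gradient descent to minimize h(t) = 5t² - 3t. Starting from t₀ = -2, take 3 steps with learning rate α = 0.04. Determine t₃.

h′(t) = 10t - 3
Step 1: h′(-2) = -23; t₁ = -2 − 0.04·(-23) = -1.08
Step 2: h′(-1.08) = -13.8; t₂ = -1.08 − 0.04·(-13.8) = -0.528
Step 3: h′(-0.528) = -8.28; t₃ = -0.528 − 0.04·(-8.28) = -0.1968

-0.1968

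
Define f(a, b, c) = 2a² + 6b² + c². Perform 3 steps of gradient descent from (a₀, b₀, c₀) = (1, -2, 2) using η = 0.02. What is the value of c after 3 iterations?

∇f = (4a, 12b, 2c)
(a₁, b₁, c₁) = (1, -2, 2) − 0.02·(4, -24, 4) = (0.92, -1.52, 1.92)
(a₂, b₂, c₂) = (0.92, -1.52, 1.92) − 0.02·(3.68, -18.24, 3.84) = (0.8464, -1.1552, 1.8432)
(a₃, b₃, c₃) = (0.8464, -1.1552, 1.8432) − 0.02·(3.3856, -13.8624, 3.6864) = (0.778688, -0.877952, 1.769472)
c = 1.769472

1.769472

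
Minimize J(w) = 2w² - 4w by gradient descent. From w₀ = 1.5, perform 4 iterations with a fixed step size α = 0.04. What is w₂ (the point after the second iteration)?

J′(w) = 4w - 4
w₁ = 1.5 − 0.04·2 = 1.42
w₂ = 1.42 − 0.04·1.68 = 1.3528

1.3528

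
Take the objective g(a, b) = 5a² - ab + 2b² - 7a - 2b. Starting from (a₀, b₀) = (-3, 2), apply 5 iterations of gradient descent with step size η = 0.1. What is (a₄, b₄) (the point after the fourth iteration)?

(0.7851, 0.7901)

∇g = (10a - b - 7, -a + 4b - 2)
Step 1: at (-3, 2), ∇g = (-39, 9) → (-3, 2) − 0.1·(-39, 9) = (0.9, 1.1)
Step 2: at (0.9, 1.1), ∇g = (0.9, 1.5) → (0.9, 1.1) − 0.1·(0.9, 1.5) = (0.81, 0.95)
Step 3: at (0.81, 0.95), ∇g = (0.15, 0.99) → (0.81, 0.95) − 0.1·(0.15, 0.99) = (0.795, 0.851)
Step 4: at (0.795, 0.851), ∇g = (0.099, 0.609) → (0.795, 0.851) − 0.1·(0.099, 0.609) = (0.7851, 0.7901)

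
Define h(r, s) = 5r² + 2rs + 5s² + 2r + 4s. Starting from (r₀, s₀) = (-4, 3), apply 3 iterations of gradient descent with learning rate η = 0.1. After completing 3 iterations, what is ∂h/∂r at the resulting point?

-0.208

∇h = (10r + 2s + 2, 2r + 10s + 4)
(r₁, s₁) = (-4, 3) − 0.1·(-32, 26) = (-0.8, 0.4)
(r₂, s₂) = (-0.8, 0.4) − 0.1·(-5.2, 6.4) = (-0.28, -0.24)
(r₃, s₃) = (-0.28, -0.24) − 0.1·(-1.28, 1.04) = (-0.152, -0.344)
∂h/∂r at (-0.152, -0.344) = -0.208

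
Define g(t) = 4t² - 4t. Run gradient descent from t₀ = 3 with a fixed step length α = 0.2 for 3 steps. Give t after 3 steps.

g′(t) = 8t - 4
t₁ = 3 − 0.2·20 = -1
t₂ = -1 − 0.2·(-12) = 1.4
t₃ = 1.4 − 0.2·7.2 = -0.04

-0.04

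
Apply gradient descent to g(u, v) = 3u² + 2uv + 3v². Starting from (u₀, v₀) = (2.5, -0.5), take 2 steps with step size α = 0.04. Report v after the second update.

∇g = (6u + 2v, 2u + 6v)
(u₁, v₁) = (2.5, -0.5) − 0.04·(14, 2) = (1.94, -0.58)
(u₂, v₂) = (1.94, -0.58) − 0.04·(10.48, 0.4) = (1.5208, -0.596)
v = -0.596

-0.596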